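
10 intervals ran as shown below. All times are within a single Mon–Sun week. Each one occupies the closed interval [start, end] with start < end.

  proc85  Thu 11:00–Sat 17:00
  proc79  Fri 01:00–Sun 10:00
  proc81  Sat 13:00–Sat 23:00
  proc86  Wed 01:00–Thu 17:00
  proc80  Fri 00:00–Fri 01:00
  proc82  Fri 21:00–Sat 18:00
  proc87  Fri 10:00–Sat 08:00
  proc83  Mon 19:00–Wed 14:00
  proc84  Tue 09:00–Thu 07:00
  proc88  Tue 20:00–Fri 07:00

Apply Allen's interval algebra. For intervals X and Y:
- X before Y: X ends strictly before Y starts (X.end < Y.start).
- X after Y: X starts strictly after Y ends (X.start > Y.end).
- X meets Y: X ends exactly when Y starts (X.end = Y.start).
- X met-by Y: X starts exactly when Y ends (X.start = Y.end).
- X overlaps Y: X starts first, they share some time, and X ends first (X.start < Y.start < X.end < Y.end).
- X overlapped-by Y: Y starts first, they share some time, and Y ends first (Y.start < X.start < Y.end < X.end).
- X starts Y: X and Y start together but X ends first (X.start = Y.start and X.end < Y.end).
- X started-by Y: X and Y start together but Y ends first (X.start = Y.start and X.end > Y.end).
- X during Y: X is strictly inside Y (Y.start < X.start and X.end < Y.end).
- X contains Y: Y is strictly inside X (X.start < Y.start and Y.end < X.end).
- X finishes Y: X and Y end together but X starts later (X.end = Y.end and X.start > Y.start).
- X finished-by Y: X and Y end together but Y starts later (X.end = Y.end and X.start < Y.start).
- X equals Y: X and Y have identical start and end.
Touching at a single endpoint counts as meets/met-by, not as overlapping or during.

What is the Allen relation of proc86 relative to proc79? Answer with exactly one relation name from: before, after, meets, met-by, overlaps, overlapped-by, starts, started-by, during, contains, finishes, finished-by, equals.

before

proc86 = [Wed 01:00, Thu 17:00]; proc79 = [Fri 01:00, Sun 10:00].
Compare endpoints: proc86.start < proc79.start, proc86.start < proc79.end, proc86.end < proc79.start, proc86.end < proc79.end.
That pattern is 'before'.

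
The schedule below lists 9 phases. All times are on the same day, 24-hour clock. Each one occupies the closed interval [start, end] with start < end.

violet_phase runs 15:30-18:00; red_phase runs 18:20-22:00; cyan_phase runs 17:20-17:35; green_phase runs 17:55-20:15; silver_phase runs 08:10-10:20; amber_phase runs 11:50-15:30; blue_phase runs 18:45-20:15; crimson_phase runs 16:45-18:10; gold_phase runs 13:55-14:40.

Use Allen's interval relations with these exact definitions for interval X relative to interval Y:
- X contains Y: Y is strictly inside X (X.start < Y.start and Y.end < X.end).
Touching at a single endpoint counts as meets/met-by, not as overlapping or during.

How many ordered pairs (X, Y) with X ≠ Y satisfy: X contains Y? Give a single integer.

Checking all 72 ordered pairs for relation 'contains'; matching pairs in alphabetical order:
(amber_phase, gold_phase): amber_phase contains gold_phase ✓
(crimson_phase, cyan_phase): crimson_phase contains cyan_phase ✓
(red_phase, blue_phase): red_phase contains blue_phase ✓
(violet_phase, cyan_phase): violet_phase contains cyan_phase ✓
Count: 4.

4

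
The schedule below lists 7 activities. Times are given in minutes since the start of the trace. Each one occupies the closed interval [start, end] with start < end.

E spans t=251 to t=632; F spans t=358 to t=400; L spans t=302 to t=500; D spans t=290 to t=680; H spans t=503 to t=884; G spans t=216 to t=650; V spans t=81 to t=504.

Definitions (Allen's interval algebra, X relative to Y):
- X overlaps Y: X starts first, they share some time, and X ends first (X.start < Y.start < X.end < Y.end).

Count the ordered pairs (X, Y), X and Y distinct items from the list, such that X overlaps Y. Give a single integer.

Checking all 42 ordered pairs for relation 'overlaps'; matching pairs in alphabetical order:
(D, H): D overlaps H ✓
(E, D): E overlaps D ✓
(E, H): E overlaps H ✓
(G, D): G overlaps D ✓
(G, H): G overlaps H ✓
(V, D): V overlaps D ✓
(V, E): V overlaps E ✓
(V, G): V overlaps G ✓
(V, H): V overlaps H ✓
Count: 9.

9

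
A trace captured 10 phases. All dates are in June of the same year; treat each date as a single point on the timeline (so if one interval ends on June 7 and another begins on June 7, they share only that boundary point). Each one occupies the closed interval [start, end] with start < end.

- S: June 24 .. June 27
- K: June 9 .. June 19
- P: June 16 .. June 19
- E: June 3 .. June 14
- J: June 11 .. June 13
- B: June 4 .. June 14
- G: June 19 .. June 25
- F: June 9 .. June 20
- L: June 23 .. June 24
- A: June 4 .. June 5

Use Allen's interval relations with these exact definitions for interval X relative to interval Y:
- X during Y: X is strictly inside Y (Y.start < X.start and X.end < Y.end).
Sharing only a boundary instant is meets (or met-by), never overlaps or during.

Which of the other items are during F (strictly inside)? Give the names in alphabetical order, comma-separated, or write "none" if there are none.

J, P

Target F = [June 9, June 20].
A [June 4, June 5] → before → no.
B [June 4, June 14] → overlaps → no.
E [June 3, June 14] → overlaps → no.
G [June 19, June 25] → overlapped-by → no.
J [June 11, June 13] → during → yes.
K [June 9, June 19] → starts → no.
L [June 23, June 24] → after → no.
P [June 16, June 19] → during → yes.
S [June 24, June 27] → after → no.
Result: J, P.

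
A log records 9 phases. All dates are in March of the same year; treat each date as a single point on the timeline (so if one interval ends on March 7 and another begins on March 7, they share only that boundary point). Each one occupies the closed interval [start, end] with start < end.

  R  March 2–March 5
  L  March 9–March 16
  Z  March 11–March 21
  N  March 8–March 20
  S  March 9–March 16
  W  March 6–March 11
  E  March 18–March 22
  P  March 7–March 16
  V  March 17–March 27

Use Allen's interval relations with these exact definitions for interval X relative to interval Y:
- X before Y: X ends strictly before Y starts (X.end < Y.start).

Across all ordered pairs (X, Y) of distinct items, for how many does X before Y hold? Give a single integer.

16

Checking all 72 ordered pairs for relation 'before'; matching pairs in alphabetical order:
(L, E): L before E ✓
(L, V): L before V ✓
(P, E): P before E ✓
(P, V): P before V ✓
(R, E): R before E ✓
(R, L): R before L ✓
(R, N): R before N ✓
(R, P): R before P ✓
(R, S): R before S ✓
(R, V): R before V ✓
(R, W): R before W ✓
(R, Z): R before Z ✓
(S, E): S before E ✓
(S, V): S before V ✓
(W, E): W before E ✓
(W, V): W before V ✓
Count: 16.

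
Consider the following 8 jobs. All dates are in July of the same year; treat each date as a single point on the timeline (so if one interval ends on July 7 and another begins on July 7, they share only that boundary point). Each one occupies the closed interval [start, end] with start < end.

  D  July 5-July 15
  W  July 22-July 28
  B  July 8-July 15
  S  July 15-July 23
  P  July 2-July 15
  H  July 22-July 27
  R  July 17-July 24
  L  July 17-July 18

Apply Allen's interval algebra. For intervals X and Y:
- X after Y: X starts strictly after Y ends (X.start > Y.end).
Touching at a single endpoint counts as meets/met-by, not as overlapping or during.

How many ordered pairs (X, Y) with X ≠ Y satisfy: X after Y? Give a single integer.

Checking all 56 ordered pairs for relation 'after'; matching pairs in alphabetical order:
(H, B): H after B ✓
(H, D): H after D ✓
(H, L): H after L ✓
(H, P): H after P ✓
(L, B): L after B ✓
(L, D): L after D ✓
(L, P): L after P ✓
(R, B): R after B ✓
(R, D): R after D ✓
(R, P): R after P ✓
(W, B): W after B ✓
(W, D): W after D ✓
(W, L): W after L ✓
(W, P): W after P ✓
Count: 14.

14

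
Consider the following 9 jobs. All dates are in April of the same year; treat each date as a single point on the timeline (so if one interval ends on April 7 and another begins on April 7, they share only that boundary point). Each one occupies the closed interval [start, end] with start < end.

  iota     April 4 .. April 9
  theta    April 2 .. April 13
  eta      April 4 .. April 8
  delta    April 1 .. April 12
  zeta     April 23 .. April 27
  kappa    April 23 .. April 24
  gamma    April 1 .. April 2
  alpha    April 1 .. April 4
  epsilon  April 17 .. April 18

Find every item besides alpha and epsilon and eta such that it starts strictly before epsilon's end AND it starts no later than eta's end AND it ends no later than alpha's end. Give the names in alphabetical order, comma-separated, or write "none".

gamma

Conditions: its start is strictly before epsilon's end (X.start < April 18) AND its start is no later than eta's end (X.start <= April 8) AND its end is no later than alpha's end (X.end <= April 4).
delta: start April 1 < April 18? ✓; start April 1 <= April 8? ✓; end April 12 <= April 4? ✗ → no.
gamma: start April 1 < April 18? ✓; start April 1 <= April 8? ✓; end April 2 <= April 4? ✓ → yes.
iota: start April 4 < April 18? ✓; start April 4 <= April 8? ✓; end April 9 <= April 4? ✗ → no.
kappa: start April 23 < April 18? ✗; start April 23 <= April 8? ✗; end April 24 <= April 4? ✗ → no.
theta: start April 2 < April 18? ✓; start April 2 <= April 8? ✓; end April 13 <= April 4? ✗ → no.
zeta: start April 23 < April 18? ✗; start April 23 <= April 8? ✗; end April 27 <= April 4? ✗ → no.
Result: gamma.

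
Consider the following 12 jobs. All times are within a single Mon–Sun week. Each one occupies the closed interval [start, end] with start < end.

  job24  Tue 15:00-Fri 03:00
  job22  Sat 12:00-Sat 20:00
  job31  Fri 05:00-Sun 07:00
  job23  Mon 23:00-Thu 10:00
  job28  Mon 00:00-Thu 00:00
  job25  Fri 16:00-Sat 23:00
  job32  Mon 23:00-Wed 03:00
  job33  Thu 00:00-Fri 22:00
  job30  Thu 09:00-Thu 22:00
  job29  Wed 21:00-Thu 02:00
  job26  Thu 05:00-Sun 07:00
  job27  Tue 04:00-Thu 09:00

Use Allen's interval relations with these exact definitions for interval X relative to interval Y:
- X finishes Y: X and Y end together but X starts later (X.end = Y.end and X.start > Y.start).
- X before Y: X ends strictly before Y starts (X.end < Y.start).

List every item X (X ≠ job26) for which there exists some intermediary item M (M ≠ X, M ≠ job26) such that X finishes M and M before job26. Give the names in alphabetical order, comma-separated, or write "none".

none

Target job26 = [Thu 05:00, Sun 07:00].
Intermediaries M with M before job26: job28, job29, job32.
Via job28 — items with X finishes job28: none.
Via job29 — items with X finishes job29: none.
Via job32 — items with X finishes job32: none.
Union: none.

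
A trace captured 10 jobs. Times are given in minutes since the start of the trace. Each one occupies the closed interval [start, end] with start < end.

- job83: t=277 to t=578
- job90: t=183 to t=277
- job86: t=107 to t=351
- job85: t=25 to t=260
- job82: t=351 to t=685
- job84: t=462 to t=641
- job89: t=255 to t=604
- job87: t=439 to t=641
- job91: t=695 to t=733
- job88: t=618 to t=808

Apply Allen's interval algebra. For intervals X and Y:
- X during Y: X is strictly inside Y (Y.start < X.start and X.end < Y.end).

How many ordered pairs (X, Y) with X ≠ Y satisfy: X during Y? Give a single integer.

5

Checking all 90 ordered pairs for relation 'during'; matching pairs in alphabetical order:
(job83, job89): job83 during job89 ✓
(job84, job82): job84 during job82 ✓
(job87, job82): job87 during job82 ✓
(job90, job86): job90 during job86 ✓
(job91, job88): job91 during job88 ✓
Count: 5.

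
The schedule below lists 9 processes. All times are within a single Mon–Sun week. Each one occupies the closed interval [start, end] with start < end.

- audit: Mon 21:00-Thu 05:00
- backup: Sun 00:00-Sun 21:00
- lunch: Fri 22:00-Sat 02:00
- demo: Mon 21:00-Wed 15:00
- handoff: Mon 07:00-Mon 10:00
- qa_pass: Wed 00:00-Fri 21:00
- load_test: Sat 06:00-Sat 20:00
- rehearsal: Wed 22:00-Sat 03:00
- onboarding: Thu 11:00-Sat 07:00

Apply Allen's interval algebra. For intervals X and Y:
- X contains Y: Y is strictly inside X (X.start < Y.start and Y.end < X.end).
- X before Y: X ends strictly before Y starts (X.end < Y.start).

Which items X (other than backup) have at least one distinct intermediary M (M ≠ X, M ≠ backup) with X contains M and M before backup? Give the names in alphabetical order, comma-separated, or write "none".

onboarding, rehearsal

Target backup = [Sun 00:00, Sun 21:00].
Intermediaries M with M before backup: audit, demo, handoff, load_test, lunch, onboarding, qa_pass, rehearsal.
Via audit — items with X contains audit: none.
Via demo — items with X contains demo: none.
Via handoff — items with X contains handoff: none.
Via load_test — items with X contains load_test: none.
Via lunch — items with X contains lunch: onboarding, rehearsal.
Via onboarding — items with X contains onboarding: none.
Via qa_pass — items with X contains qa_pass: none.
Via rehearsal — items with X contains rehearsal: none.
Union: onboarding, rehearsal.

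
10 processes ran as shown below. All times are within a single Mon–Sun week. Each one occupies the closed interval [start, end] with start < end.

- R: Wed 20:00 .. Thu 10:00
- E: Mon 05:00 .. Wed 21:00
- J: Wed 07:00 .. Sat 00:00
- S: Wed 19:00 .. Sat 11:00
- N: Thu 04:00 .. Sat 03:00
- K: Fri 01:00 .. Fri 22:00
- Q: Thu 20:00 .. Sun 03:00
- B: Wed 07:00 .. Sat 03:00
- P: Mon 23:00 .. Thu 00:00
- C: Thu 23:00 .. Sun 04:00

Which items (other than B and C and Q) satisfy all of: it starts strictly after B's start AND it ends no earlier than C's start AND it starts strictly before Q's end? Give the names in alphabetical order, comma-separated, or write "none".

K, N, S

Conditions: its start is strictly after B's start (X.start > Wed 07:00) AND its end is no earlier than C's start (X.end >= Thu 23:00) AND its start is strictly before Q's end (X.start < Sun 03:00).
E: start Mon 05:00 > Wed 07:00? ✗; end Wed 21:00 >= Thu 23:00? ✗; start Mon 05:00 < Sun 03:00? ✓ → no.
J: start Wed 07:00 > Wed 07:00? ✗; end Sat 00:00 >= Thu 23:00? ✓; start Wed 07:00 < Sun 03:00? ✓ → no.
K: start Fri 01:00 > Wed 07:00? ✓; end Fri 22:00 >= Thu 23:00? ✓; start Fri 01:00 < Sun 03:00? ✓ → yes.
N: start Thu 04:00 > Wed 07:00? ✓; end Sat 03:00 >= Thu 23:00? ✓; start Thu 04:00 < Sun 03:00? ✓ → yes.
P: start Mon 23:00 > Wed 07:00? ✗; end Thu 00:00 >= Thu 23:00? ✗; start Mon 23:00 < Sun 03:00? ✓ → no.
R: start Wed 20:00 > Wed 07:00? ✓; end Thu 10:00 >= Thu 23:00? ✗; start Wed 20:00 < Sun 03:00? ✓ → no.
S: start Wed 19:00 > Wed 07:00? ✓; end Sat 11:00 >= Thu 23:00? ✓; start Wed 19:00 < Sun 03:00? ✓ → yes.
Result: K, N, S.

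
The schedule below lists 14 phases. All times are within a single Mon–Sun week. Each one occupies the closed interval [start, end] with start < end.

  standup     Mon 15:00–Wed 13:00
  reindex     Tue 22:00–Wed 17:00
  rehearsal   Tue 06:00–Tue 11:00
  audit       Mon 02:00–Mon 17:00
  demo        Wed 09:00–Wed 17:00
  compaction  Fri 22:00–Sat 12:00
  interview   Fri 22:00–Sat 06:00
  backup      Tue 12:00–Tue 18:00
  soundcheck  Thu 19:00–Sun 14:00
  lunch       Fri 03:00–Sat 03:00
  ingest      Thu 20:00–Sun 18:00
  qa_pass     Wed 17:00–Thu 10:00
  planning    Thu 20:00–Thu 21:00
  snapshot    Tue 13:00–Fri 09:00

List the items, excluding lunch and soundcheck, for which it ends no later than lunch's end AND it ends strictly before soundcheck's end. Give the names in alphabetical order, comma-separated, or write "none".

audit, backup, demo, planning, qa_pass, rehearsal, reindex, snapshot, standup

Conditions: its end is no later than lunch's end (X.end <= Sat 03:00) AND its end is strictly before soundcheck's end (X.end < Sun 14:00).
audit: end Mon 17:00 <= Sat 03:00? ✓; end Mon 17:00 < Sun 14:00? ✓ → yes.
backup: end Tue 18:00 <= Sat 03:00? ✓; end Tue 18:00 < Sun 14:00? ✓ → yes.
compaction: end Sat 12:00 <= Sat 03:00? ✗; end Sat 12:00 < Sun 14:00? ✓ → no.
demo: end Wed 17:00 <= Sat 03:00? ✓; end Wed 17:00 < Sun 14:00? ✓ → yes.
ingest: end Sun 18:00 <= Sat 03:00? ✗; end Sun 18:00 < Sun 14:00? ✗ → no.
interview: end Sat 06:00 <= Sat 03:00? ✗; end Sat 06:00 < Sun 14:00? ✓ → no.
planning: end Thu 21:00 <= Sat 03:00? ✓; end Thu 21:00 < Sun 14:00? ✓ → yes.
qa_pass: end Thu 10:00 <= Sat 03:00? ✓; end Thu 10:00 < Sun 14:00? ✓ → yes.
rehearsal: end Tue 11:00 <= Sat 03:00? ✓; end Tue 11:00 < Sun 14:00? ✓ → yes.
reindex: end Wed 17:00 <= Sat 03:00? ✓; end Wed 17:00 < Sun 14:00? ✓ → yes.
snapshot: end Fri 09:00 <= Sat 03:00? ✓; end Fri 09:00 < Sun 14:00? ✓ → yes.
standup: end Wed 13:00 <= Sat 03:00? ✓; end Wed 13:00 < Sun 14:00? ✓ → yes.
Result: audit, backup, demo, planning, qa_pass, rehearsal, reindex, snapshot, standup.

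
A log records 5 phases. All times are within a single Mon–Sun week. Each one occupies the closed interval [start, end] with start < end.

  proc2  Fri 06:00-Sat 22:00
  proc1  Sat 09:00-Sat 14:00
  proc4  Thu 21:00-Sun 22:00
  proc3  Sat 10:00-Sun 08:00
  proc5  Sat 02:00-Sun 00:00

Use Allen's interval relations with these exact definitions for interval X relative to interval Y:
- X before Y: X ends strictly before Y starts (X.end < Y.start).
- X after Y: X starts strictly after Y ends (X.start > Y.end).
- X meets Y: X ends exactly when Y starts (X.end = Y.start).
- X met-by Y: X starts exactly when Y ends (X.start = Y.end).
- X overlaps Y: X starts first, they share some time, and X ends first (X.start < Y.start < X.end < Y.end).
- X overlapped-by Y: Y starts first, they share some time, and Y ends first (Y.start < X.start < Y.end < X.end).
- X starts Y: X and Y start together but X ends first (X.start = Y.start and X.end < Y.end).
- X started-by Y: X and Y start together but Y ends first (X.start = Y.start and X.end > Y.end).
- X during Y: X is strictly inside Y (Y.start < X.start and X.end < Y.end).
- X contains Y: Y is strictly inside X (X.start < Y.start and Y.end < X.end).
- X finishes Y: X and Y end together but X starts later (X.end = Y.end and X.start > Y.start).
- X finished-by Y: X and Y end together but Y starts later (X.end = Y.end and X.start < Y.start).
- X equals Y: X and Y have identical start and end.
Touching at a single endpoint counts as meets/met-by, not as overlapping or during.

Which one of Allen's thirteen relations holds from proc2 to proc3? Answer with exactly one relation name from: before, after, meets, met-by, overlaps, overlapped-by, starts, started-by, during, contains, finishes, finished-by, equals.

overlaps

proc2 = [Fri 06:00, Sat 22:00]; proc3 = [Sat 10:00, Sun 08:00].
Compare endpoints: proc2.start < proc3.start, proc2.start < proc3.end, proc2.end > proc3.start, proc2.end < proc3.end.
That pattern is 'overlaps'.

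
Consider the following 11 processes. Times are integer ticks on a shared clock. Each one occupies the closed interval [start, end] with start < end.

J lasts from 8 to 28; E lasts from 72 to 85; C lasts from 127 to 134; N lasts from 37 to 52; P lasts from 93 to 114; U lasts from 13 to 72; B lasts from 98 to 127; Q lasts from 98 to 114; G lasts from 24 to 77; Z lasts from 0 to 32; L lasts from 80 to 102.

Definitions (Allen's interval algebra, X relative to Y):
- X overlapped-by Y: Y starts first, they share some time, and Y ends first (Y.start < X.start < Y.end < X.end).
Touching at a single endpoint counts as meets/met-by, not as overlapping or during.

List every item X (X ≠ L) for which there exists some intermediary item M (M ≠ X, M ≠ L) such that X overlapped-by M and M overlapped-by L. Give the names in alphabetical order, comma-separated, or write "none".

B

Target L = [80, 102].
Intermediaries M with M overlapped-by L: B, P, Q.
Via B — items with X overlapped-by B: none.
Via P — items with X overlapped-by P: B.
Via Q — items with X overlapped-by Q: none.
Union: B.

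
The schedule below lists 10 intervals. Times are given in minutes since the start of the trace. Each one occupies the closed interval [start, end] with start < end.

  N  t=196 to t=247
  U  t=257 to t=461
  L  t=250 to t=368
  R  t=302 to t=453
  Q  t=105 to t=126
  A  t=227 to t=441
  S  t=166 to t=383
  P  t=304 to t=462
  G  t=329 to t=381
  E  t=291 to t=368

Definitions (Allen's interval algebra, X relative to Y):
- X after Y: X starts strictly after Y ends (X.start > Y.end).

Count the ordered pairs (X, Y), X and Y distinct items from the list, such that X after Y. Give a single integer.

Checking all 90 ordered pairs for relation 'after'; matching pairs in alphabetical order:
(A, Q): A after Q ✓
(E, N): E after N ✓
(E, Q): E after Q ✓
(G, N): G after N ✓
(G, Q): G after Q ✓
(L, N): L after N ✓
(L, Q): L after Q ✓
(N, Q): N after Q ✓
(P, N): P after N ✓
(P, Q): P after Q ✓
(R, N): R after N ✓
(R, Q): R after Q ✓
(S, Q): S after Q ✓
(U, N): U after N ✓
(U, Q): U after Q ✓
Count: 15.

15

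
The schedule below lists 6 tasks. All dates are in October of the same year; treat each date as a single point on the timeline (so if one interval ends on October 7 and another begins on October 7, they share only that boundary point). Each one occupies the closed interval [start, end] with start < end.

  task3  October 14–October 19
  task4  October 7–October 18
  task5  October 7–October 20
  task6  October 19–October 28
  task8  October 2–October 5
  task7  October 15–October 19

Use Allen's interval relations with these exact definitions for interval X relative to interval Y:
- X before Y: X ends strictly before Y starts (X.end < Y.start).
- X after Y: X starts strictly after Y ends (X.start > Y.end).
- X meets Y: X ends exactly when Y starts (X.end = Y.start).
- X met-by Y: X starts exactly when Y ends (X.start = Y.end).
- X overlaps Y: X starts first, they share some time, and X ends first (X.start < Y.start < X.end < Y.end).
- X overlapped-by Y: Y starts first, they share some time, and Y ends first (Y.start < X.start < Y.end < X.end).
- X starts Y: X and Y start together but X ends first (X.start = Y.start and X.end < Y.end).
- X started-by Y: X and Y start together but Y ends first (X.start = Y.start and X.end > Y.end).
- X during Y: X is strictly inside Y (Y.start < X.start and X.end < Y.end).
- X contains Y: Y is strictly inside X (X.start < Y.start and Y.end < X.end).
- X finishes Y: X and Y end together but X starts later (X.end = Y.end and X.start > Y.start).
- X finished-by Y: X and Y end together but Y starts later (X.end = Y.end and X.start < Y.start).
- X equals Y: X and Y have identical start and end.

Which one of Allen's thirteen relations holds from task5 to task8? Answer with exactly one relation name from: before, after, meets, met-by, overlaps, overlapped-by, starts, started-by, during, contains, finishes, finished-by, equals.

after

task5 = [October 7, October 20]; task8 = [October 2, October 5].
Compare endpoints: task5.start > task8.start, task5.start > task8.end, task5.end > task8.start, task5.end > task8.end.
That pattern is 'after'.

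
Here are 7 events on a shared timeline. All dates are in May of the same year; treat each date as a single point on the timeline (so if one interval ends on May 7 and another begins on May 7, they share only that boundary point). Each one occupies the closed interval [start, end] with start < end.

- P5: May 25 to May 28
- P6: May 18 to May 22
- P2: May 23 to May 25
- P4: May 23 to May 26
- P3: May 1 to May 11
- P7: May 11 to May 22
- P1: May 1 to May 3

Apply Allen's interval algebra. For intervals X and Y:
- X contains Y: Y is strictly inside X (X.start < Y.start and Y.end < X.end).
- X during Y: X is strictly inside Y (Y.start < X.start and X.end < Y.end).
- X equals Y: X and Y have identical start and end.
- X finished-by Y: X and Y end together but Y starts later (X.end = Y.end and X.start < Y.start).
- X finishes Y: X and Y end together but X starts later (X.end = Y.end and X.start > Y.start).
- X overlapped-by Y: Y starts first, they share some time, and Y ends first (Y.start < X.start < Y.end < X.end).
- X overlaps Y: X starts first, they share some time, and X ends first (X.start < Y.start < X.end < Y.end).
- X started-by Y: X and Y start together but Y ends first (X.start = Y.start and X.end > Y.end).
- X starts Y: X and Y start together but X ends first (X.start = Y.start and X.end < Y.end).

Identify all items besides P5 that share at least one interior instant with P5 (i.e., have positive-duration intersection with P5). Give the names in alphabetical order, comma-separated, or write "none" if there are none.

P4

Target P5 = [May 25, May 28].
P1 [May 1, May 3] → before → no.
P2 [May 23, May 25] → meets → no.
P3 [May 1, May 11] → before → no.
P4 [May 23, May 26] → overlaps → yes.
P6 [May 18, May 22] → before → no.
P7 [May 11, May 22] → before → no.
Result: P4.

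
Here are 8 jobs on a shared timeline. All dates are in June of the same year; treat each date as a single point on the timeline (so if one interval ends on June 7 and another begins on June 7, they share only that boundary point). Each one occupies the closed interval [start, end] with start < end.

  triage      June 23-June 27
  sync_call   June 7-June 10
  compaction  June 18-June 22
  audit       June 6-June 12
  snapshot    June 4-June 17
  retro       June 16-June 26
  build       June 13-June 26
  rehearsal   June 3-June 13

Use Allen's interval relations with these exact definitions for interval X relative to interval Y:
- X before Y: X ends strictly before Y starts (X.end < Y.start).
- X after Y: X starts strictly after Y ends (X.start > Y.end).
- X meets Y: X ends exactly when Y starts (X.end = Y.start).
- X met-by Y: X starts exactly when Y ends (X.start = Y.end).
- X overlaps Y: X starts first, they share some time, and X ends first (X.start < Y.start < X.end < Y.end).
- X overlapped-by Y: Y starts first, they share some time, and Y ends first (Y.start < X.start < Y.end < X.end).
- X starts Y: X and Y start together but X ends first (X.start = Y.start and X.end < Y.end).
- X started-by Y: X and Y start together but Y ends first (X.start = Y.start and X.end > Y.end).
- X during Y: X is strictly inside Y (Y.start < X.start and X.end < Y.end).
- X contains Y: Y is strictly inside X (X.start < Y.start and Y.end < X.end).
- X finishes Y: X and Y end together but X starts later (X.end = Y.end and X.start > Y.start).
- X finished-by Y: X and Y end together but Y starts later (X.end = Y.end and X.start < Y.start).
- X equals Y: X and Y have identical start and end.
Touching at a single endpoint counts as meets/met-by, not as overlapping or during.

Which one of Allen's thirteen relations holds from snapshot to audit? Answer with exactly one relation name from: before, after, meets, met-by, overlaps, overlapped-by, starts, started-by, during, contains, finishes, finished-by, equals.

contains

snapshot = [June 4, June 17]; audit = [June 6, June 12].
Compare endpoints: snapshot.start < audit.start, snapshot.start < audit.end, snapshot.end > audit.start, snapshot.end > audit.end.
That pattern is 'contains'.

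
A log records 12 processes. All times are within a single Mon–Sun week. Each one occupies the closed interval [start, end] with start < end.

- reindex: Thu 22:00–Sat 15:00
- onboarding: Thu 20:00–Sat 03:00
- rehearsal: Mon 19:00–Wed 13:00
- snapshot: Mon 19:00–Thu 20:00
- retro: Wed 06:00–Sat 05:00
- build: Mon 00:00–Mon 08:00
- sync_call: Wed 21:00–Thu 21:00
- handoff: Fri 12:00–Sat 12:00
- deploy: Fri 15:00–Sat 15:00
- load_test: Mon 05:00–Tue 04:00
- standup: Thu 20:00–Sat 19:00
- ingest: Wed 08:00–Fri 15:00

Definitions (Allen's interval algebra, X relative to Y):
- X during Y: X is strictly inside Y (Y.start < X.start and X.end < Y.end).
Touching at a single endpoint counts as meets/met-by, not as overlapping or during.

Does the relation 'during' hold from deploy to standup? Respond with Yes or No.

deploy = [Fri 15:00, Sat 15:00], standup = [Thu 20:00, Sat 19:00].
Actual relation of deploy to standup: during.
Asked whether 'during' holds → Yes.

Yes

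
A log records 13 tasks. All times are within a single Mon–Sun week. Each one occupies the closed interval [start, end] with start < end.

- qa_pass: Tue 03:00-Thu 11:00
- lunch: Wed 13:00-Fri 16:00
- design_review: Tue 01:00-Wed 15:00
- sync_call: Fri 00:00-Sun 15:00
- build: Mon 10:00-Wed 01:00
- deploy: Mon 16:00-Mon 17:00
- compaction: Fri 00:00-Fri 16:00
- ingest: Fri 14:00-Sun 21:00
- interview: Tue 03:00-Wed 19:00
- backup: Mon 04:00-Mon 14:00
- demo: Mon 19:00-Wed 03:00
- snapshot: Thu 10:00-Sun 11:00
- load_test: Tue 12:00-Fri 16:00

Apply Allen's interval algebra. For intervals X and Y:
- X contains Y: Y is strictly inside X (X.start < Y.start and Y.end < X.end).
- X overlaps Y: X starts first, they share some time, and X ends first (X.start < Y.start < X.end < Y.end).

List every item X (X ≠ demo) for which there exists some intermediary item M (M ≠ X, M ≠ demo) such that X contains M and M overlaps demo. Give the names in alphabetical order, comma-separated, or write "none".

none

Target demo = [Mon 19:00, Wed 03:00].
Intermediaries M with M overlaps demo: build.
Via build — items with X contains build: none.
Union: none.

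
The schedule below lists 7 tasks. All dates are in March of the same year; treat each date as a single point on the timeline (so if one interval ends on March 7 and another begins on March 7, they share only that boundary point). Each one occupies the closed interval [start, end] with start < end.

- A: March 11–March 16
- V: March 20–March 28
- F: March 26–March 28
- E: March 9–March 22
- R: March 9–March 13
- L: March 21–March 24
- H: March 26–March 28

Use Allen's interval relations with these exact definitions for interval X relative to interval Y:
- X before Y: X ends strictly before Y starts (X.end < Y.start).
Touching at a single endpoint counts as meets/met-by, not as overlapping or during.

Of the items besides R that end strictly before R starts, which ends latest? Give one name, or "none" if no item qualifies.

none

Target R = [March 9, March 13].
A [March 11, March 16] → overlapped-by → excluded.
E [March 9, March 22] → started-by → excluded.
F [March 26, March 28] → after → excluded.
H [March 26, March 28] → after → excluded.
L [March 21, March 24] → after → excluded.
V [March 20, March 28] → after → excluded.
No candidates → none.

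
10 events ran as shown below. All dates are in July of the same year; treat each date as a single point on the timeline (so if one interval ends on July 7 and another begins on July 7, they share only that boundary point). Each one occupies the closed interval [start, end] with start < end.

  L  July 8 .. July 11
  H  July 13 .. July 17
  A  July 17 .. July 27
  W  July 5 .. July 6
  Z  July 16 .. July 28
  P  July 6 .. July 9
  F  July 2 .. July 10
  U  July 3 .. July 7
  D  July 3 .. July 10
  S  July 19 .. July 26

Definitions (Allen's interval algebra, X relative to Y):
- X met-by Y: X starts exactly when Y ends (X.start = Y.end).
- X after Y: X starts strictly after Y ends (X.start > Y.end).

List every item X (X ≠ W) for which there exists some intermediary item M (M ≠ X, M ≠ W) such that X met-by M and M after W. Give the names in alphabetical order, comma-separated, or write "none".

A

Target W = [July 5, July 6].
Intermediaries M with M after W: A, H, L, S, Z.
Via A — items with X met-by A: none.
Via H — items with X met-by H: A.
Via L — items with X met-by L: none.
Via S — items with X met-by S: none.
Via Z — items with X met-by Z: none.
Union: A.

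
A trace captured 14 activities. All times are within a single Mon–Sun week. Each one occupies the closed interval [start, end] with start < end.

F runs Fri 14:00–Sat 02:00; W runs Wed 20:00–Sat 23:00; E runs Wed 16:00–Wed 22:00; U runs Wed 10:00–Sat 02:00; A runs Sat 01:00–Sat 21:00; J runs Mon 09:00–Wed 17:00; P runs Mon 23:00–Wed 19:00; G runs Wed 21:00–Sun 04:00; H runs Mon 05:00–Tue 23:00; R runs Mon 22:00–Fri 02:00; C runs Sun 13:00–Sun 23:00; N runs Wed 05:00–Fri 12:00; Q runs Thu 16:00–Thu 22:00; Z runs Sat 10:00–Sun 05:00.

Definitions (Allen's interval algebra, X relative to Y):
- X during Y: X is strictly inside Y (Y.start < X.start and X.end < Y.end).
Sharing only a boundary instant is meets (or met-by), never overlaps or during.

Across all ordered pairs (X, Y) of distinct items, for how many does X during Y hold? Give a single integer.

Checking all 182 ordered pairs for relation 'during'; matching pairs in alphabetical order:
(A, G): A during G ✓
(A, W): A during W ✓
(E, N): E during N ✓
(E, R): E during R ✓
(E, U): E during U ✓
(F, G): F during G ✓
(F, W): F during W ✓
(P, R): P during R ✓
(Q, G): Q during G ✓
(Q, N): Q during N ✓
(Q, R): Q during R ✓
(Q, U): Q during U ✓
(Q, W): Q during W ✓
Count: 13.

13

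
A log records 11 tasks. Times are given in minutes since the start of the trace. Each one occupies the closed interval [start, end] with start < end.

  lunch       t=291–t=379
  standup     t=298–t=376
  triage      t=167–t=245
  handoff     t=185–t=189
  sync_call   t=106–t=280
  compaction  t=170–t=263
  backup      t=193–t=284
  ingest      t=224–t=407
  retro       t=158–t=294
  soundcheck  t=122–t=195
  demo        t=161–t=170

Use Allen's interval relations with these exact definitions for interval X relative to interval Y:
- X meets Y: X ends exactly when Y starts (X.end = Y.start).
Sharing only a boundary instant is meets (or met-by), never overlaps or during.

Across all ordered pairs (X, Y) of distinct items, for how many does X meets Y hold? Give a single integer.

Checking all 110 ordered pairs for relation 'meets'; matching pairs in alphabetical order:
(demo, compaction): demo meets compaction ✓
Count: 1.

1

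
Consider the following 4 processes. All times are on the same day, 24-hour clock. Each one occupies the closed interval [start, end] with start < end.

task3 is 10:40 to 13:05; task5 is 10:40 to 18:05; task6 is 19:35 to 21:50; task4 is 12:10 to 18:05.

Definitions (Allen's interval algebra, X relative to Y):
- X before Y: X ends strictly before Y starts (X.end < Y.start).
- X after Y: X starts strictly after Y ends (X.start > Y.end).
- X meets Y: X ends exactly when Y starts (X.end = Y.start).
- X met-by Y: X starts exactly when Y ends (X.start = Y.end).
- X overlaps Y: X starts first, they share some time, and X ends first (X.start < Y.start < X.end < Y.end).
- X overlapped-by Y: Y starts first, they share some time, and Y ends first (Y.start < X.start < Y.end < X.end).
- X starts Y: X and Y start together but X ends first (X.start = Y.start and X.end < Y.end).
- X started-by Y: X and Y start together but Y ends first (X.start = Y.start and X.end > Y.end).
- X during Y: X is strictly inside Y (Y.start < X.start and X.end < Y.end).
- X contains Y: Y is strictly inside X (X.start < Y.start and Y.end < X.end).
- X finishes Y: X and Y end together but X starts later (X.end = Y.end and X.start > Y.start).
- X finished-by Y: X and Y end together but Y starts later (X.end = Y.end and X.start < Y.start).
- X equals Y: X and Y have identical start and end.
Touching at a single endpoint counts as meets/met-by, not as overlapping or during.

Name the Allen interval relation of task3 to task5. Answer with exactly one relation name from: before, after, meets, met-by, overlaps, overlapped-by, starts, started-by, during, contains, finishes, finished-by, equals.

task3 = [10:40, 13:05]; task5 = [10:40, 18:05].
Compare endpoints: task3.start = task5.start, task3.start < task5.end, task3.end > task5.start, task3.end < task5.end.
That pattern is 'starts'.

starts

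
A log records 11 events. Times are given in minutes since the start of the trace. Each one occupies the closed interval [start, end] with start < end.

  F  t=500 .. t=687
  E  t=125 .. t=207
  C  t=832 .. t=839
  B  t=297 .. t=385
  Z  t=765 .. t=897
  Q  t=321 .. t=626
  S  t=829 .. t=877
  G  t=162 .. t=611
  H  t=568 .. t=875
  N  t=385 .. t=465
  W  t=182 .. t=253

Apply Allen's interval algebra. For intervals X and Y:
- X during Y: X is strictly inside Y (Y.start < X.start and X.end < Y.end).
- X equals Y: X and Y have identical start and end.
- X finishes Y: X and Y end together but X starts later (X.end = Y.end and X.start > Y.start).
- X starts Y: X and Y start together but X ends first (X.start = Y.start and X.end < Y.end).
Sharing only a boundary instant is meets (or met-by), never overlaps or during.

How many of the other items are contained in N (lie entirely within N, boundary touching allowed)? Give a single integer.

0

Target N = [t=385, t=465].
B [t=297, t=385] → meets → no.
C [t=832, t=839] → after → no.
E [t=125, t=207] → before → no.
F [t=500, t=687] → after → no.
G [t=162, t=611] → contains → no.
H [t=568, t=875] → after → no.
Q [t=321, t=626] → contains → no.
S [t=829, t=877] → after → no.
W [t=182, t=253] → before → no.
Z [t=765, t=897] → after → no.
Total: 0.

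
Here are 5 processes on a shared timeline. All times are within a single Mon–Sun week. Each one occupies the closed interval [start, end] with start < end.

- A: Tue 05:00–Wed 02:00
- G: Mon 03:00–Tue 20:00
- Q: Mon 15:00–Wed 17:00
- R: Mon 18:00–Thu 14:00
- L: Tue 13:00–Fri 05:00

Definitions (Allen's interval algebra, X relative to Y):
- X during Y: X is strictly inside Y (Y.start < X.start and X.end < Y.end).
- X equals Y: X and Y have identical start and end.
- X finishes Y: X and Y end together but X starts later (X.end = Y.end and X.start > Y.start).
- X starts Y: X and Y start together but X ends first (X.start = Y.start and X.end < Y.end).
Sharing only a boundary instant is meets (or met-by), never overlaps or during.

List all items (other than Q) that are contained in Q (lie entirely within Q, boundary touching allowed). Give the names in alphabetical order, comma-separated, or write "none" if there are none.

Target Q = [Mon 15:00, Wed 17:00].
A [Tue 05:00, Wed 02:00] → during → yes.
G [Mon 03:00, Tue 20:00] → overlaps → no.
L [Tue 13:00, Fri 05:00] → overlapped-by → no.
R [Mon 18:00, Thu 14:00] → overlapped-by → no.
Result: A.

A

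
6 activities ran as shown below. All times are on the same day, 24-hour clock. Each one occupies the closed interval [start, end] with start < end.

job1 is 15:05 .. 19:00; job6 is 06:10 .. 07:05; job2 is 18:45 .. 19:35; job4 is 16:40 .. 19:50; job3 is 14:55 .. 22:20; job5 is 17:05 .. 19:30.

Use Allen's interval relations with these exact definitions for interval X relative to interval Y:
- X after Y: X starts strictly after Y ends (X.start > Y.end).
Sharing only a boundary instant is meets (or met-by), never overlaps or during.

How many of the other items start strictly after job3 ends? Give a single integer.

Target job3 = [14:55, 22:20].
job1 [15:05, 19:00] → during → no.
job2 [18:45, 19:35] → during → no.
job4 [16:40, 19:50] → during → no.
job5 [17:05, 19:30] → during → no.
job6 [06:10, 07:05] → before → no.
Total: 0.

0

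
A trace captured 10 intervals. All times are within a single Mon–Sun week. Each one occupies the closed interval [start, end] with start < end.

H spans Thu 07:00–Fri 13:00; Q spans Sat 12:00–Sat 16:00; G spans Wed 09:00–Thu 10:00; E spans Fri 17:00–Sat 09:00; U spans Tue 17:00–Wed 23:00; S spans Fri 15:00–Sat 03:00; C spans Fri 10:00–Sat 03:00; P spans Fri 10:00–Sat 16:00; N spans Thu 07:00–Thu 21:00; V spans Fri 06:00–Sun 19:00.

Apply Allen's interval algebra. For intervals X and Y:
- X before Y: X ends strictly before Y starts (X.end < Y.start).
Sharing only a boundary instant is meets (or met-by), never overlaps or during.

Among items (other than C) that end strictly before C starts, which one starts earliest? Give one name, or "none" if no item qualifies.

Target C = [Fri 10:00, Sat 03:00].
E [Fri 17:00, Sat 09:00] → overlapped-by → excluded.
G [Wed 09:00, Thu 10:00] → before → candidate.
H [Thu 07:00, Fri 13:00] → overlaps → excluded.
N [Thu 07:00, Thu 21:00] → before → candidate.
P [Fri 10:00, Sat 16:00] → started-by → excluded.
Q [Sat 12:00, Sat 16:00] → after → excluded.
S [Fri 15:00, Sat 03:00] → finishes → excluded.
U [Tue 17:00, Wed 23:00] → before → candidate.
V [Fri 06:00, Sun 19:00] → contains → excluded.
Among candidates, earliest start is Tue 17:00 → U.

U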